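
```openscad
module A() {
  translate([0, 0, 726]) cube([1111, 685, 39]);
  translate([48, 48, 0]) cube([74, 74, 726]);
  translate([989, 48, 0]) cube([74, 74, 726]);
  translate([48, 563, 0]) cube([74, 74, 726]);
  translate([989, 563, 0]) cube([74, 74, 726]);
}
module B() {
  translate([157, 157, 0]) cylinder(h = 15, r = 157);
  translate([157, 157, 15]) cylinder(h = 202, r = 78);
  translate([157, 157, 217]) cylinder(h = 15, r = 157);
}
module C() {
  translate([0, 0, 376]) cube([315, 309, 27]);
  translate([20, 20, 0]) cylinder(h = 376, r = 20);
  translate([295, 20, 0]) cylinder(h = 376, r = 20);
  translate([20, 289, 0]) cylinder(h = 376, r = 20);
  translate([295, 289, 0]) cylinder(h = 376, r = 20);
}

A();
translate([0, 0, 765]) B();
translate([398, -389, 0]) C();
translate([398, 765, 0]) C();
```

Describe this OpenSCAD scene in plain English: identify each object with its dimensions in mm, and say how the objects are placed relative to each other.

A is a rectangular dining table. The top is 1111×685×39 mm with its upper surface at z = 765 mm. It stands on four 74×74 mm square legs, each inset 48 mm from the nearest pair of top edges, running from the floor to the underside of the top.

B is a spool: two coaxial disc flanges of radius 157 mm and thickness 15 mm, joined by a core cylinder of radius 78 mm and height 202 mm. The lower flange rests on z = 0 and the three cylinders share a vertical axis.

C is a four-legged stool. The seat is 315×309 mm, 27 mm thick, top at z = 403 mm. It stands on four round legs, each 40 mm in diameter, from z = 0 to the seat underside, each leg's axis is inset half a diameter from the nearest pair of seat edges (so the leg's bounding box is flush with the corner).

The spool is on top of the table. Two stools sit around the table at the −y, +y sides.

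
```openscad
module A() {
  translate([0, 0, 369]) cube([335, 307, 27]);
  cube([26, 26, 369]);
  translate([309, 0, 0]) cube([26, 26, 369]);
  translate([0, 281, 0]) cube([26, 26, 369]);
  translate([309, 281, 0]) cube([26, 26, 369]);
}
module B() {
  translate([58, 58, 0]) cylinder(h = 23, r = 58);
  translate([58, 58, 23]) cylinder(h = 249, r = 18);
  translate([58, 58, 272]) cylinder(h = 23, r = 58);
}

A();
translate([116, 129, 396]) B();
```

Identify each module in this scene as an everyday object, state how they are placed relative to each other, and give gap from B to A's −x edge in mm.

The spool's min-x is at 116; the stool's min-x is 0; gap = 116 mm.

A is a stool. B is a spool. The spool is on top of the stool. The gap from the spool to the stool's −x edge is 116 mm.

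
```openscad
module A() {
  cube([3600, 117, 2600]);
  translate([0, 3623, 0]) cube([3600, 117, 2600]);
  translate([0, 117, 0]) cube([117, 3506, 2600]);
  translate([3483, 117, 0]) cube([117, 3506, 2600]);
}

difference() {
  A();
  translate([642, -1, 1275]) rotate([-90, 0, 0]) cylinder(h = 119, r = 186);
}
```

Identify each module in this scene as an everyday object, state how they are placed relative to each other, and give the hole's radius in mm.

A is a house frame. The house frame has a circular hole through its front wall. The hole's radius is 186 mm.

The subtracted cylinder has r = 186 mm.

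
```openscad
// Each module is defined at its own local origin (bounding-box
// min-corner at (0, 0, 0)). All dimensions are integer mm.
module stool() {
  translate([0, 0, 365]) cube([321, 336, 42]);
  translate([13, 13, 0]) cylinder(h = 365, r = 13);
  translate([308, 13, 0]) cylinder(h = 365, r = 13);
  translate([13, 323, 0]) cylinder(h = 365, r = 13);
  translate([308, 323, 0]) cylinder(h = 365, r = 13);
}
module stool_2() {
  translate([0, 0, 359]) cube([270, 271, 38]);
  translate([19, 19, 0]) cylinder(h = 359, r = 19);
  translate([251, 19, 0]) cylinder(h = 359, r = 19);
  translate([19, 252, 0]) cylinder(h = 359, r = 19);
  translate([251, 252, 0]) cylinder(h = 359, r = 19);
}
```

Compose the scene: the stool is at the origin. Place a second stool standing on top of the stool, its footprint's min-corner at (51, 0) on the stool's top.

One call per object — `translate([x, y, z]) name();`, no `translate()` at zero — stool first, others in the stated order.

stool();
translate([51, 0, 407]) stool_2();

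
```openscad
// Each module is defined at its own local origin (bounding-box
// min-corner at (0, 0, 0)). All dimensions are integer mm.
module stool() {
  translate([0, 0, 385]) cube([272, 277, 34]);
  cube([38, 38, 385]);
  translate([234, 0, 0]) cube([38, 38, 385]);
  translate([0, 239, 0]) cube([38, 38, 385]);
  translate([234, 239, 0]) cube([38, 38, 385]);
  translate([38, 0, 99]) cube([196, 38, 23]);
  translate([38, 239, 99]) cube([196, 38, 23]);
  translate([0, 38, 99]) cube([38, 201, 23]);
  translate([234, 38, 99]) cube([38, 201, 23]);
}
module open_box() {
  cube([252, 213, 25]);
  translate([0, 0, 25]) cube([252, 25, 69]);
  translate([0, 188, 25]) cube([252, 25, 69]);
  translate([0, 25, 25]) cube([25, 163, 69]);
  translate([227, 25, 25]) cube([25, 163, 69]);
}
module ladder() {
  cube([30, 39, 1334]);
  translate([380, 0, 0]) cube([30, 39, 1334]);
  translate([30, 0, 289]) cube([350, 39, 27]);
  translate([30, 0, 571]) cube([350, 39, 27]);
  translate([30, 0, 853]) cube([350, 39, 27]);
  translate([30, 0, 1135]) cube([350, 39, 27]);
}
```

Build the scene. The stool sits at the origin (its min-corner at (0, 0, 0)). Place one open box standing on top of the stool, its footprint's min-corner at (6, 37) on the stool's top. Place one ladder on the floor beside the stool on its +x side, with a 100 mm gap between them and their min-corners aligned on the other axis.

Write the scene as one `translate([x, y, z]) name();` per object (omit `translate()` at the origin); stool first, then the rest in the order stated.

stool();
translate([6, 37, 419]) open_box();
translate([372, 0, 0]) ladder();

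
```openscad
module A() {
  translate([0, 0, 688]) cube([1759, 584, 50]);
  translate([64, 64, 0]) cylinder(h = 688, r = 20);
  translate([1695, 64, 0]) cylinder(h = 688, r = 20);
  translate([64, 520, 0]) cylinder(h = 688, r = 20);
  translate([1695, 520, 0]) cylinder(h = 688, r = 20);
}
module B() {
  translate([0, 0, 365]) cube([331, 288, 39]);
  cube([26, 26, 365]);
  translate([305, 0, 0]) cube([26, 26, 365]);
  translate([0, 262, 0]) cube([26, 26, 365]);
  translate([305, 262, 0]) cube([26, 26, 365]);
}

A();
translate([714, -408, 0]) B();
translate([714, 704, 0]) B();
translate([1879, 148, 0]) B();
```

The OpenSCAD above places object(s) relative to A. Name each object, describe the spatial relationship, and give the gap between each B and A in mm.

A is a table. B is a stool. Three stools sit around the table at the −y, +y, +x sides. The gap between each stool and the table is 120 mm.

Each stool's nearest face is 120 mm from the table's bounding box.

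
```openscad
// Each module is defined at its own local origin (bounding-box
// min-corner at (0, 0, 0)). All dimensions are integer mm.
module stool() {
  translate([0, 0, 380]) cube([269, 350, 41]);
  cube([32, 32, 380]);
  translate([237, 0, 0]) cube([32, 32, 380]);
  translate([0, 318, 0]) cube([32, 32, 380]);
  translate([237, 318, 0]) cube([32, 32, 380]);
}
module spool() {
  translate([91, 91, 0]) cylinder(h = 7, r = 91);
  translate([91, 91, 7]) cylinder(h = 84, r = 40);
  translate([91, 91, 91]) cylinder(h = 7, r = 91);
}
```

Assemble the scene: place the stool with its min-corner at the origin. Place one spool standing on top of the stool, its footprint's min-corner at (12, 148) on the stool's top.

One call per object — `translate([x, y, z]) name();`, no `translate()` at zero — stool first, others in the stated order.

stool();
translate([12, 148, 421]) spool();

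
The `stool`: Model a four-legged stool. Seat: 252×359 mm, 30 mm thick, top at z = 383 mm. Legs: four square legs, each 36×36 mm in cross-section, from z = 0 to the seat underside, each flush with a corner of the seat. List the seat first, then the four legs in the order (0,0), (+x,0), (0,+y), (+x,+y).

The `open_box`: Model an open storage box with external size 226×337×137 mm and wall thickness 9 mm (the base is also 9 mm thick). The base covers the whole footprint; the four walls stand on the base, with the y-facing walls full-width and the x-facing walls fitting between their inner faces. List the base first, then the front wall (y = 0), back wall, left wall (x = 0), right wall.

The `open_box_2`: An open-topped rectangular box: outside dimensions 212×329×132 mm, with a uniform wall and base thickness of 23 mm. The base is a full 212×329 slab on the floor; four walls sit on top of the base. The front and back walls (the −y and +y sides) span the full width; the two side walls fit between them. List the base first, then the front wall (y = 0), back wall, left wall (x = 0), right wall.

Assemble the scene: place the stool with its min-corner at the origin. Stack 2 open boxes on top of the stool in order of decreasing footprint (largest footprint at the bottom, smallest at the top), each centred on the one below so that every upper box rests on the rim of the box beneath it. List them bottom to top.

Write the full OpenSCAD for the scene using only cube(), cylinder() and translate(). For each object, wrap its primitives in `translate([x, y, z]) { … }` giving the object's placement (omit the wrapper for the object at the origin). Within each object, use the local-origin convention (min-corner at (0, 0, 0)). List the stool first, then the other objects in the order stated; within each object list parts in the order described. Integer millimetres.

translate([0, 0, 353]) cube([252, 359, 30]);
cube([36, 36, 353]);
translate([216, 0, 0]) cube([36, 36, 353]);
translate([0, 323, 0]) cube([36, 36, 353]);
translate([216, 323, 0]) cube([36, 36, 353]);
translate([13, 11, 383]) {
  cube([226, 337, 9]);
  translate([0, 0, 9]) cube([226, 9, 128]);
  translate([0, 328, 9]) cube([226, 9, 128]);
  translate([0, 9, 9]) cube([9, 319, 128]);
  translate([217, 9, 9]) cube([9, 319, 128]);
}
translate([20, 15, 520]) {
  cube([212, 329, 23]);
  translate([0, 0, 23]) cube([212, 23, 109]);
  translate([0, 306, 23]) cube([212, 23, 109]);
  translate([0, 23, 23]) cube([23, 283, 109]);
  translate([189, 23, 23]) cube([23, 283, 109]);
}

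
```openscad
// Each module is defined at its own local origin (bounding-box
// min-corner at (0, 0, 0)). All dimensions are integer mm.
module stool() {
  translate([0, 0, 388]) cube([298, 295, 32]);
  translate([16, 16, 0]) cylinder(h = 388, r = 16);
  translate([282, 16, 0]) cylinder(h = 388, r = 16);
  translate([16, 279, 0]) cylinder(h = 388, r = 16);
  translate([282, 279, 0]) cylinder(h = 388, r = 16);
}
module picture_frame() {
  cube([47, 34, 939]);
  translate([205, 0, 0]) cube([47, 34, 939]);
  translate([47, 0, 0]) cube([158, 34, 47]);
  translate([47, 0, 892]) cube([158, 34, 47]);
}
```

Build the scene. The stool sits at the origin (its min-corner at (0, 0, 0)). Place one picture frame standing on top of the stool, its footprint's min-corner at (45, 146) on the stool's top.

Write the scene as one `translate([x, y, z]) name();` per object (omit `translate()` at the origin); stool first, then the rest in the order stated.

stool();
translate([45, 146, 420]) picture_frame();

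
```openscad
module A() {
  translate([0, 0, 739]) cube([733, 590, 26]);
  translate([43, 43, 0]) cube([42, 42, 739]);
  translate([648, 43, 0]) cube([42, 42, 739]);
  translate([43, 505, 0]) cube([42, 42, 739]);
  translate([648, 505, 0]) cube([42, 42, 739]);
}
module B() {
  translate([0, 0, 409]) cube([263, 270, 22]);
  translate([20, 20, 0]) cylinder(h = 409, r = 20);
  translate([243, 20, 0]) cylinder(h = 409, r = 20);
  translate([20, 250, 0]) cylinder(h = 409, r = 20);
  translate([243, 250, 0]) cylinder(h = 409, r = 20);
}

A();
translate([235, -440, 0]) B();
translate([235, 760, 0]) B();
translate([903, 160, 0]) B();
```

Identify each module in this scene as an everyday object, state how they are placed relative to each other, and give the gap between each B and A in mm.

A is a table. B is a stool. Three stools sit around the table at the −y, +y, +x sides. The gap between each stool and the table is 170 mm.

Each stool's nearest face is 170 mm from the table's bounding box.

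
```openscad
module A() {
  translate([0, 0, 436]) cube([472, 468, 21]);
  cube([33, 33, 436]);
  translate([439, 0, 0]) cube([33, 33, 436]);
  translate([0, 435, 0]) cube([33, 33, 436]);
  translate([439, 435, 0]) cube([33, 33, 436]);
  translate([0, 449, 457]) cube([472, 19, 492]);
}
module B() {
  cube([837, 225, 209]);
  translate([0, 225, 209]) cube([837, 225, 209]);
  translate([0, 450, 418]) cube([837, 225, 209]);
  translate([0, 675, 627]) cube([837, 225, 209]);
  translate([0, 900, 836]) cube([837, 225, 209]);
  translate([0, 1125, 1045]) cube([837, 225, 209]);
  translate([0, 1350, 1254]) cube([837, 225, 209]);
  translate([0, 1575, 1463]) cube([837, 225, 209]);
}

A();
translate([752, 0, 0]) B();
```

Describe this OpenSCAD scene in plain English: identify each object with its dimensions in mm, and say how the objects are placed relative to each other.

A is a chair. The seat is a 472×468×21 mm slab with its top at z = 457 mm, on four 33×33 mm corner legs (flush with the seat edges, standing on z = 0). A flat backrest 19 mm thick, 492 mm tall, spans the full seat width and rises from the seat top along its +y edge, rear face flush with the rear of the seat.

B is a straight staircase of 8 solid steps. Each step is 837 mm wide (x), 225 mm deep (y, the going) and 209 mm tall (the rise). The first step rests on the floor; each subsequent step sits one going further in +y and one rise higher in +z, directly behind and above the previous step with no overlap.

The staircase is on the floor beside the chair on its +x side.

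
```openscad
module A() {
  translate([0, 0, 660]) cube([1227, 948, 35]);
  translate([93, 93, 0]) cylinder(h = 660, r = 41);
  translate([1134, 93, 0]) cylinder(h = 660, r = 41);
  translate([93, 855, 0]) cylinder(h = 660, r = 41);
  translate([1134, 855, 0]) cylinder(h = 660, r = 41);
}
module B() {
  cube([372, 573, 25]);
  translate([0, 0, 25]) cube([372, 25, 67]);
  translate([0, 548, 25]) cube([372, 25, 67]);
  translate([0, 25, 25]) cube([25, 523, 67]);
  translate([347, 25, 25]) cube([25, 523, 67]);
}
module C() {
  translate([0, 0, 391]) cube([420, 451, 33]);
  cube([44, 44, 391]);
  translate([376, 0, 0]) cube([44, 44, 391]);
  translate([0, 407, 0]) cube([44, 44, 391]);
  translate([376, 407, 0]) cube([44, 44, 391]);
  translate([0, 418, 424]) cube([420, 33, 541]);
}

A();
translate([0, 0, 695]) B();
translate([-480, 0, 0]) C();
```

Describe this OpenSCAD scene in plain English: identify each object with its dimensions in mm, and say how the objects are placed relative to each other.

A is a rectangular dining table. The top is 1227×948×35 mm with its upper surface at z = 695 mm. It stands on four round legs of 82 mm diameter, each leg's bounding box inset 52 mm from the nearest pair of top edges, running from the floor to the underside of the top.

B is an open-topped rectangular box: outside dimensions 372×573×92 mm, with a uniform wall and base thickness of 25 mm. The base is a full 372×573 slab on the floor; four walls sit on top of the base. The front and back walls (the −y and +y sides) span the full width; the two side walls fit between them.

C is a chair: 420×451 mm seat, 33 mm thick, top at z = 424 mm, on four 44 mm square corner legs flush with the seat edges. A 33 mm thick backrest slab spans the full seat width, extending 541 mm above the seat top, its back face flush with the seat's +y edge.

The open box is on top of the table. The chair is on the floor beside the table on its −x side.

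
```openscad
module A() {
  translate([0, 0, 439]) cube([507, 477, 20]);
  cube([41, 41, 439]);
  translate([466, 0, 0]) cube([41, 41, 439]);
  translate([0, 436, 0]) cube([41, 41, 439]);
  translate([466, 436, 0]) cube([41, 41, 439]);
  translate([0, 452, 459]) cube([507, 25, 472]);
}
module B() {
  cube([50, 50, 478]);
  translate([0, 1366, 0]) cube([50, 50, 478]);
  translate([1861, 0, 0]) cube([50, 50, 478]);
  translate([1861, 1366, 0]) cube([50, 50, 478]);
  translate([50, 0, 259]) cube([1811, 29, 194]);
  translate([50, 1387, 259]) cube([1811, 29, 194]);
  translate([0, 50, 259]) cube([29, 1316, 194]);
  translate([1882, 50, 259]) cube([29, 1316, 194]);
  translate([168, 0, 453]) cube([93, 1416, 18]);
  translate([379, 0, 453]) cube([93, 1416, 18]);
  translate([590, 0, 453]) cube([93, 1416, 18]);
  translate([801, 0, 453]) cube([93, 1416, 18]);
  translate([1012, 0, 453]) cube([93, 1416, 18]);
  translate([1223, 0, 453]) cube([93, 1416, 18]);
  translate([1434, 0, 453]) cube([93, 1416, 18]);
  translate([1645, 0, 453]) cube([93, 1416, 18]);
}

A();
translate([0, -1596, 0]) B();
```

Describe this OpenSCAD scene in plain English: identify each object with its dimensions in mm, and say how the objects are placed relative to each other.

A is a chair. The seat is a 507×477×20 mm slab with its top at z = 459 mm, on four 41×41 mm corner legs (flush with the seat edges, standing on z = 0). A flat backrest 25 mm thick, 472 mm tall, spans the full seat width and rises from the seat top along its +y edge, rear face flush with the rear of the seat.

B is a bed frame 1911 mm long (x) by 1416 mm wide (y). Four 50×50 mm corner posts, 478 mm tall, at the corners of the footprint. Four rails of 29 mm thickness and 194 mm height run between adjacent posts with their undersides at z = 259 mm, their outer faces flush with the outside of the frame (the two x-running rails run between the posts' inner faces; the two y-running rails run between the posts' inner faces). 8 slats, each 93 mm wide (x) and 18 mm thick, lie across the top of the two x-running rails, running the full 1416 mm width of the frame in y; the slats are evenly spaced along x between the inner faces of the end posts with equal gaps (rounded down to the nearest mm) at the −x end and between each pair — any rounding remainder accumulates at the +x end.

The bed frame is on the floor beside the chair on its −y side.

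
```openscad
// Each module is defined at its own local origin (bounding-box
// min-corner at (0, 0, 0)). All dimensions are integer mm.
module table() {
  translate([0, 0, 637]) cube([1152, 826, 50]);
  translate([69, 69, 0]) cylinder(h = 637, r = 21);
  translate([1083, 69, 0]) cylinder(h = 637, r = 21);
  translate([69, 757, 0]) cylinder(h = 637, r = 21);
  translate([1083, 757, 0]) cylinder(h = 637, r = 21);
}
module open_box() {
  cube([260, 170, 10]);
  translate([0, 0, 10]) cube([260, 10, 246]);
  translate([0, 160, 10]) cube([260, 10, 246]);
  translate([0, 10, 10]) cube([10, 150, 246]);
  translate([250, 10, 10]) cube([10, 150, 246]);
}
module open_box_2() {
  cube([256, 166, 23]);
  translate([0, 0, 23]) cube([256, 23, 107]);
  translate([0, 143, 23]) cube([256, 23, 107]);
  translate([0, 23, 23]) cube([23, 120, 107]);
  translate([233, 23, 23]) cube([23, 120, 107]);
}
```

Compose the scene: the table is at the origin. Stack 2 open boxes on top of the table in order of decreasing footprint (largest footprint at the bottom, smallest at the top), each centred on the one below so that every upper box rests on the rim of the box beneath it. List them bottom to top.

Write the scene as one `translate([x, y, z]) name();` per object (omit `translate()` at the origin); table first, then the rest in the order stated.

table();
translate([446, 328, 687]) open_box();
translate([448, 330, 943]) open_box_2();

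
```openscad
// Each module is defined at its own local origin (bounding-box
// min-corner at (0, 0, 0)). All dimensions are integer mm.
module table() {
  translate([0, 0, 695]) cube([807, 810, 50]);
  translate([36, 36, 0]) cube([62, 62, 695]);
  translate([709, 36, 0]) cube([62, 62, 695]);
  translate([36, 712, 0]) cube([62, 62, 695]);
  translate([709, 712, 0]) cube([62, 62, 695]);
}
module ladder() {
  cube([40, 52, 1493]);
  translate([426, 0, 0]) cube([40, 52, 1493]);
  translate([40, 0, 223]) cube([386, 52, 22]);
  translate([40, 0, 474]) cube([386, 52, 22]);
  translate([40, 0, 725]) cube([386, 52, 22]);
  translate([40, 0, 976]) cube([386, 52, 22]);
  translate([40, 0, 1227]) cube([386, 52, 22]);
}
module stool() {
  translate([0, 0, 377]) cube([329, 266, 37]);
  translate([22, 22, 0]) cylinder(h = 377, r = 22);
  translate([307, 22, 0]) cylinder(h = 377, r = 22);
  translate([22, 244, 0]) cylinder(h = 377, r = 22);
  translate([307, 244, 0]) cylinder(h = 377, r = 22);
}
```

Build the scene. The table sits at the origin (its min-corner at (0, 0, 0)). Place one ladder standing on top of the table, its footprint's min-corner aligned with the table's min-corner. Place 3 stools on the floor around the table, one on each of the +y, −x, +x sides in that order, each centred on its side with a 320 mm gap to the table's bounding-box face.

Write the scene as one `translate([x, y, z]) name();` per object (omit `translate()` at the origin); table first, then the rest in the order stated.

table();
translate([0, 0, 745]) ladder();
translate([239, 1130, 0]) stool();
translate([-649, 272, 0]) stool();
translate([1127, 272, 0]) stool();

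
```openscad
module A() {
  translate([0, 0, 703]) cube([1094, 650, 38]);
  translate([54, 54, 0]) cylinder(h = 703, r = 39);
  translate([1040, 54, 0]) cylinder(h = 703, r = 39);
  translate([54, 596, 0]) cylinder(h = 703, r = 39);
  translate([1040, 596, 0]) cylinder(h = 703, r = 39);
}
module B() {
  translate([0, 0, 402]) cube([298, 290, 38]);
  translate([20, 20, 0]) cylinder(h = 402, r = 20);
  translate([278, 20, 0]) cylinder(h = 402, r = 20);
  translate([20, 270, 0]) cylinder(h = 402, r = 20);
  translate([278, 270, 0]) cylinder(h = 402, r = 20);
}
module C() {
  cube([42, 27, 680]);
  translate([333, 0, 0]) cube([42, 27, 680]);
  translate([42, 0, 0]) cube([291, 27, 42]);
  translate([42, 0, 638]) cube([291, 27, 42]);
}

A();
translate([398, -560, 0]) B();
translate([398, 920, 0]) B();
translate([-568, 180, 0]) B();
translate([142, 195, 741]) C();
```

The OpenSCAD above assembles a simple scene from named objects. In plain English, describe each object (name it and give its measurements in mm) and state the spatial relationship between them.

A is a rectangular dining table. The top is 1094×650×38 mm with its upper surface at z = 741 mm. It stands on four round legs of 78 mm diameter, each leg's bounding box inset 15 mm from the nearest pair of top edges, running from the floor to the underside of the top.

B is a four-legged stool. The seat is a 298×290×38 mm slab whose top surface is at z = 440 mm; four round legs, each 40 mm in diameter, run from the floor (z = 0) to the underside of the seat, each leg's axis is inset half a diameter from the nearest pair of seat edges (so the leg's bounding box is flush with the corner).

C is a picture frame with a 291×596 mm rectangular opening (x by z) and a uniform 42 mm border on every side. Frame depth is 27 mm along y. It is built from two vertical stiles running the full outside height and two horizontal rails spanning the gap between the stiles.

Three stools sit around the table at the −y, +y, −x sides. The picture frame is on top of the table.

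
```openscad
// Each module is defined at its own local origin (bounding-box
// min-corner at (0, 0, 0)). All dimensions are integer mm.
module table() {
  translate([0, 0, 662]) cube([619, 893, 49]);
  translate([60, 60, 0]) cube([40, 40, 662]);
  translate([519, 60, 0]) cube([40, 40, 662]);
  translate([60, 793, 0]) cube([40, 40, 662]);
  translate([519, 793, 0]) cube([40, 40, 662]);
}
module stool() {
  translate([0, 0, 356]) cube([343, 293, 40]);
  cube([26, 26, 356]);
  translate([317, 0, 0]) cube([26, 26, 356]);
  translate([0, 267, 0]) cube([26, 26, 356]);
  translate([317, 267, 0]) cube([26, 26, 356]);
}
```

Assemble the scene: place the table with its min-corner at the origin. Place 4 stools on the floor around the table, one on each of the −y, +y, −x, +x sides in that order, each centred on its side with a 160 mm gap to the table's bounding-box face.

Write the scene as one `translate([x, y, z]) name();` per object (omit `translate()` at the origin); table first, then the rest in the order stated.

table();
translate([138, -453, 0]) stool();
translate([138, 1053, 0]) stool();
translate([-503, 300, 0]) stool();
translate([779, 300, 0]) stool();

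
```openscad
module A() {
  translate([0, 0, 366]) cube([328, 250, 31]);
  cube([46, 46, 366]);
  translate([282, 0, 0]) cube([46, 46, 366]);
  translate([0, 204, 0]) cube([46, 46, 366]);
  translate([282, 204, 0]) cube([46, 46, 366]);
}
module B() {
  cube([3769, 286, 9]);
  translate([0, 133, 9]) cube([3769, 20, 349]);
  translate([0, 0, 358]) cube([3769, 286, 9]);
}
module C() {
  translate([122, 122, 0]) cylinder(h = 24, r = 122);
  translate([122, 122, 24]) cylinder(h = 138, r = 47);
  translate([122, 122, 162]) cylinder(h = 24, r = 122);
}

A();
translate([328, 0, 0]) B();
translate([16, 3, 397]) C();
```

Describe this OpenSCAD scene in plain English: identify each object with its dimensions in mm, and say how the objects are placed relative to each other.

A is a four-legged stool. The seat is a 328×250×31 mm slab whose top surface is at z = 397 mm; four square legs, each 46×46 mm in cross-section, run from the floor (z = 0) to the underside of the seat, each flush with a corner of the seat.

B is an I-beam lying along x, 3769 mm long. Overall section height 367 mm. Two flanges 286 mm wide (y) and 9 mm thick, one on the floor and one at the top; a web 20 mm thick runs between them, centred on the flange width.

C is a spool: two coaxial disc flanges of radius 122 mm and thickness 24 mm, joined by a core cylinder of radius 47 mm and height 138 mm. The lower flange rests on z = 0 and the three cylinders share a vertical axis.

The I-beam is against the stool's +x side, with their −y faces flush. The spool is on top of the stool.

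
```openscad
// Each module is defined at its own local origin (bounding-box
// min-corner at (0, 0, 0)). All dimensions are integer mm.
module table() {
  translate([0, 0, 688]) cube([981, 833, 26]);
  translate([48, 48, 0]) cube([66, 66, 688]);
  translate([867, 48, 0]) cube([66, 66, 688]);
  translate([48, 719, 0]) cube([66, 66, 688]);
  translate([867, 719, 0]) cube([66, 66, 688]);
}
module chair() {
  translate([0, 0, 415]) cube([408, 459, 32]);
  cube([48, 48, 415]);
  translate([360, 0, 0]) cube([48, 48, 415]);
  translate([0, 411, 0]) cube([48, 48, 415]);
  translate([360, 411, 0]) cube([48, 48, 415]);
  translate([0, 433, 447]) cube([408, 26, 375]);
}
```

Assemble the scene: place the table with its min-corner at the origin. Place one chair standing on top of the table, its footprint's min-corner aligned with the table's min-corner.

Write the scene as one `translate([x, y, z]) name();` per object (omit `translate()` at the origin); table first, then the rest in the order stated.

table();
translate([0, 0, 714]) chair();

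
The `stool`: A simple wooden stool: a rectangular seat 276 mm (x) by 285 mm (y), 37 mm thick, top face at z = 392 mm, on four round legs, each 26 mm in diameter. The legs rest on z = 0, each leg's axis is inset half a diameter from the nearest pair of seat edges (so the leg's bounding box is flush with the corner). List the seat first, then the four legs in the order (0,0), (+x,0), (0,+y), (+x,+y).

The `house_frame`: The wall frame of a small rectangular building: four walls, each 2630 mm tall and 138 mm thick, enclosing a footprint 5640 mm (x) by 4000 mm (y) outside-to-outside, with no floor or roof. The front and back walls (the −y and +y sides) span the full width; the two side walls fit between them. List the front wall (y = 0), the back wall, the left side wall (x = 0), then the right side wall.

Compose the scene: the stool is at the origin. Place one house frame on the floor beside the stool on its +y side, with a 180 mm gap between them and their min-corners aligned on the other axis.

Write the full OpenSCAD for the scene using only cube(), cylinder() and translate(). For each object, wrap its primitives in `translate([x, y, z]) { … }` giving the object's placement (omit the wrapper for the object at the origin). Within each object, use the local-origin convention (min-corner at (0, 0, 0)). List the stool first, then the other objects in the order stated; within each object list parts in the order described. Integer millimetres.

translate([0, 0, 355]) cube([276, 285, 37]);
translate([13, 13, 0]) cylinder(h = 355, r = 13);
translate([263, 13, 0]) cylinder(h = 355, r = 13);
translate([13, 272, 0]) cylinder(h = 355, r = 13);
translate([263, 272, 0]) cylinder(h = 355, r = 13);
translate([0, 465, 0]) {
  cube([5640, 138, 2630]);
  translate([0, 3862, 0]) cube([5640, 138, 2630]);
  translate([0, 138, 0]) cube([138, 3724, 2630]);
  translate([5502, 138, 0]) cube([138, 3724, 2630]);
}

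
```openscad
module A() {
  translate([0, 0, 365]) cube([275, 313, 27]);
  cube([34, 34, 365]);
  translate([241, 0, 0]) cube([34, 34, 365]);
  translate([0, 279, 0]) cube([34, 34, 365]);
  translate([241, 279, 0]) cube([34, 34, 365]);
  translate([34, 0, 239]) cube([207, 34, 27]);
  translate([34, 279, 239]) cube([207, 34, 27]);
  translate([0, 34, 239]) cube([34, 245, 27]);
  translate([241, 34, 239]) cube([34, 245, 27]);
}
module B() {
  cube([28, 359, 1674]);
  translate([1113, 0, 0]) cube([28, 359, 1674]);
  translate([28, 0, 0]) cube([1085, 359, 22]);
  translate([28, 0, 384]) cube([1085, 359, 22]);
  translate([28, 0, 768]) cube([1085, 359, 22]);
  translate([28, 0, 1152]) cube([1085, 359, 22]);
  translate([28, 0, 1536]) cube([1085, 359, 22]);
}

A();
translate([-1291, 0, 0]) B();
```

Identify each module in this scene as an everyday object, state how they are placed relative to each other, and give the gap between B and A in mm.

A is a stool. B is a bookshelf. The bookshelf is on the floor beside the stool on its −x side. The gap between the bookshelf and the stool is 150 mm.

The bookshelf's nearest face is 150 mm from the stool's −x face.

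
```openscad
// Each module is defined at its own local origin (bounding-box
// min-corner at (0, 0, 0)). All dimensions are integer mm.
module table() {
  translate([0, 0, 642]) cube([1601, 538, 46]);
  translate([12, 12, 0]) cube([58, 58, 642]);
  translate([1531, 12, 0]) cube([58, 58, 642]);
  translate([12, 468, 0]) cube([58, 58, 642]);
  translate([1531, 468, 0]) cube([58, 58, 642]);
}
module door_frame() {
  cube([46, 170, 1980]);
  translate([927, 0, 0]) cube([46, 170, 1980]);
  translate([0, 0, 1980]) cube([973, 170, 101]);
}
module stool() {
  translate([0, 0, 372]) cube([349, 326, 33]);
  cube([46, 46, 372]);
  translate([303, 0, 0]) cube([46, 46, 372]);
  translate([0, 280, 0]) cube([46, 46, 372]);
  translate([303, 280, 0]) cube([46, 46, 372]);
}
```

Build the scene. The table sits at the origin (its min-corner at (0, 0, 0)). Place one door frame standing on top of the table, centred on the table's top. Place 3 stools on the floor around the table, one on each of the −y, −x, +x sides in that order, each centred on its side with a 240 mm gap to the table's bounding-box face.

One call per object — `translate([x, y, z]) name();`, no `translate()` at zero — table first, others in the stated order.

table();
translate([314, 184, 688]) door_frame();
translate([626, -566, 0]) stool();
translate([-589, 106, 0]) stool();
translate([1841, 106, 0]) stool();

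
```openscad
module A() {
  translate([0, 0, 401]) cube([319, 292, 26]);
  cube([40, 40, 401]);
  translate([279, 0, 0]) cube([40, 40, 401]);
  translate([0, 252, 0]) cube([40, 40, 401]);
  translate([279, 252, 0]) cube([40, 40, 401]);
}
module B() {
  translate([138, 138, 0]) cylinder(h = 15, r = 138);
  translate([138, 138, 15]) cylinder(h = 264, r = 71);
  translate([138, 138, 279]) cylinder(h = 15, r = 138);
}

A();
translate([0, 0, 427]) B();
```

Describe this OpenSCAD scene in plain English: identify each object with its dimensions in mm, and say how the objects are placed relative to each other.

A is a four-legged stool. The seat is a 319×292×26 mm slab whose top surface is at z = 427 mm; four square legs, each 40×40 mm in cross-section, run from the floor (z = 0) to the underside of the seat, each flush with a corner of the seat.

B is a spool: two coaxial disc flanges of radius 138 mm and thickness 15 mm, joined by a core cylinder of radius 71 mm and height 264 mm. The lower flange rests on z = 0 and the three cylinders share a vertical axis.

The spool is on top of the stool.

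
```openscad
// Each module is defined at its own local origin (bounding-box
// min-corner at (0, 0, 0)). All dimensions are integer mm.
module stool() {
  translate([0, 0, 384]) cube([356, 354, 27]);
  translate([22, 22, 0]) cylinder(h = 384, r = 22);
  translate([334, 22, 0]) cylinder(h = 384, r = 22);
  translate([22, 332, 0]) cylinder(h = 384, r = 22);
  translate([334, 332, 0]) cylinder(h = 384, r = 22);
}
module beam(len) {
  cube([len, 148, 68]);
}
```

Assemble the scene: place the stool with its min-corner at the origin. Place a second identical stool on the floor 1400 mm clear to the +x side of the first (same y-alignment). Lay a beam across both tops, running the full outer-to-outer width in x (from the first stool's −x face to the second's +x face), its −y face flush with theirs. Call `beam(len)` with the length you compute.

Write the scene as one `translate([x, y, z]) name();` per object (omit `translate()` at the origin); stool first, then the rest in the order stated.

stool();
translate([1756, 0, 0]) stool();
translate([0, 0, 411]) beam(2112);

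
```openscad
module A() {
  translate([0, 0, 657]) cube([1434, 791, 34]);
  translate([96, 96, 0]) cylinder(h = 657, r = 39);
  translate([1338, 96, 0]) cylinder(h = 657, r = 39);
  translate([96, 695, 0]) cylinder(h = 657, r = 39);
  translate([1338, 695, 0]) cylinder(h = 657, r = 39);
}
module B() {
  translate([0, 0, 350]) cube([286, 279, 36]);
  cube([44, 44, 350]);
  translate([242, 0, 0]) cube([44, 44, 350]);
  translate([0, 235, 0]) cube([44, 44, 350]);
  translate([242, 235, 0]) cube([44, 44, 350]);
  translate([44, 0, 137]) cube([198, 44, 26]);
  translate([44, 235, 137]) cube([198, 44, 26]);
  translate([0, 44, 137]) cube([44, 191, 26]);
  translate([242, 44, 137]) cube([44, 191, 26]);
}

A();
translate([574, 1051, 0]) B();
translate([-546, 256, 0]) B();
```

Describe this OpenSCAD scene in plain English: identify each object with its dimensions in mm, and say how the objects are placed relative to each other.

A is a rectangular dining table. The top is 1434×791×34 mm with its upper surface at z = 691 mm. It stands on four round legs of 78 mm diameter, each leg's bounding box inset 57 mm from the nearest pair of top edges, running from the floor to the underside of the top.

B is a simple wooden stool: a rectangular seat 286 mm (x) by 279 mm (y), 36 mm thick, top face at z = 386 mm, on four square legs, each 44×44 mm in cross-section. The legs rest on z = 0, each flush with a corner of the seat. Four stretchers, 44 mm wide and 26 mm tall, connect adjacent legs with their undersides at z = 137 mm, each running between the inner faces of the legs it joins and aligned with the legs' outer faces on the other axis.

Two stools sit around the table at the +y, −x sides.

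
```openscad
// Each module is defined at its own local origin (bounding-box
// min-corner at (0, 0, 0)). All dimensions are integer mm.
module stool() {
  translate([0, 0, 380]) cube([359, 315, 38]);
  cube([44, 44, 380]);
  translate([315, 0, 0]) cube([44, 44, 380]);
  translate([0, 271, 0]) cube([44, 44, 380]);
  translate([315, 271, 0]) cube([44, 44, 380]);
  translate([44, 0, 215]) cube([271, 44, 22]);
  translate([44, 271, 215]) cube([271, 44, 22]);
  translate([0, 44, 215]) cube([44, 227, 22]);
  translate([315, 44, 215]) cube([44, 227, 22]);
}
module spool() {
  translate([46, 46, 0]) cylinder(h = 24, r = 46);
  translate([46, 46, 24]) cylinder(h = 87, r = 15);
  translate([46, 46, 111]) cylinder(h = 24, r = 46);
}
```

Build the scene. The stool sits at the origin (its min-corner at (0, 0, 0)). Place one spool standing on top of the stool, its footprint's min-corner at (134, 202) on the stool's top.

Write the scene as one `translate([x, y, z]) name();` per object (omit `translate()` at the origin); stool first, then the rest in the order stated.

stool();
translate([134, 202, 418]) spool();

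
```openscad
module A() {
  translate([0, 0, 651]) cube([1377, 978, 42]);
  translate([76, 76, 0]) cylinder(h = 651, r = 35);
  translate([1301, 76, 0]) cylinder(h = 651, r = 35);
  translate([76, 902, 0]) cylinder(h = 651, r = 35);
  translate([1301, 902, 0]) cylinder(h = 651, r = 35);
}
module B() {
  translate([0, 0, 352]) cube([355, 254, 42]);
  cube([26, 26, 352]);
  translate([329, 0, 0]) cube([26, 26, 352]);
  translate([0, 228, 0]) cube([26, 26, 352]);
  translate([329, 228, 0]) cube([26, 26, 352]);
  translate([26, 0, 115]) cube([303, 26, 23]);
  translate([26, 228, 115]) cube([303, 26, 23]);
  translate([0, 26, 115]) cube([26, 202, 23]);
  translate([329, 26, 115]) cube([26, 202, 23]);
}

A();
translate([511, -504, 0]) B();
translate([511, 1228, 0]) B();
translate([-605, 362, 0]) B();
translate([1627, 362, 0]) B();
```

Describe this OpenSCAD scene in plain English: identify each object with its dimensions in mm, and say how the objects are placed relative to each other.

A is a rectangular dining table. The top is 1377×978×42 mm with its upper surface at z = 693 mm. It stands on four round legs of 70 mm diameter, each leg's bounding box inset 41 mm from the nearest pair of top edges, running from the floor to the underside of the top.

B is a four-legged stool. The seat is 355×254 mm, 42 mm thick, top at z = 394 mm. It stands on four square legs, each 26×26 mm in cross-section, from z = 0 to the seat underside, each flush with a corner of the seat. Four stretchers, 26 mm wide and 23 mm tall, connect adjacent legs with their undersides at z = 115 mm, each running between the inner faces of the legs it joins and aligned with the legs' outer faces on the other axis.

Four stools sit around the table at the −y, +y, −x, +x sides.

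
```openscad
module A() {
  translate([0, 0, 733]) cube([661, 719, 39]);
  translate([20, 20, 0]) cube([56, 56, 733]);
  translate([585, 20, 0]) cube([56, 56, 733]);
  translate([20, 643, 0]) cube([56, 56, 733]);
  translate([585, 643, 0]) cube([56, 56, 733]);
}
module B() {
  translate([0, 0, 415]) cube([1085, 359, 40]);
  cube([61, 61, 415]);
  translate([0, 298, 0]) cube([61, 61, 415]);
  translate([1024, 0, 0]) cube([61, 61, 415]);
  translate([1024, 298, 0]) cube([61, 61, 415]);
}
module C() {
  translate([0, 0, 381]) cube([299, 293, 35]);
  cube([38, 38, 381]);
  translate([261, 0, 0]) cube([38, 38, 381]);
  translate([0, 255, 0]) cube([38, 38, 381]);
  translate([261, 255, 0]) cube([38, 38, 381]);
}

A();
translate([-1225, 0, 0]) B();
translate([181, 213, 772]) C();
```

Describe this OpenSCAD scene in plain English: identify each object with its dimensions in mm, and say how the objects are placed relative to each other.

A is a table with a 661×719 mm rectangular top, 39 mm thick, top surface at z = 772 mm, supported by four 56×56 mm square legs, each inset 20 mm from the nearest pair of top edges, running from the floor.

B is a long wooden bench with a 1085 mm (x) × 359 mm (y) seat, 40 mm thick, its top surface 455 mm above the floor. Four 61 mm square legs at the seat corners, flush with the edges, run from z = 0 to the seat underside.

C is a four-legged stool. The seat is 299×293 mm, 35 mm thick, top at z = 416 mm. It stands on four square legs, each 38×38 mm in cross-section, from z = 0 to the seat underside, each flush with a corner of the seat.

The bench is on the floor beside the table on its −x side. The stool is on top of the table, centred.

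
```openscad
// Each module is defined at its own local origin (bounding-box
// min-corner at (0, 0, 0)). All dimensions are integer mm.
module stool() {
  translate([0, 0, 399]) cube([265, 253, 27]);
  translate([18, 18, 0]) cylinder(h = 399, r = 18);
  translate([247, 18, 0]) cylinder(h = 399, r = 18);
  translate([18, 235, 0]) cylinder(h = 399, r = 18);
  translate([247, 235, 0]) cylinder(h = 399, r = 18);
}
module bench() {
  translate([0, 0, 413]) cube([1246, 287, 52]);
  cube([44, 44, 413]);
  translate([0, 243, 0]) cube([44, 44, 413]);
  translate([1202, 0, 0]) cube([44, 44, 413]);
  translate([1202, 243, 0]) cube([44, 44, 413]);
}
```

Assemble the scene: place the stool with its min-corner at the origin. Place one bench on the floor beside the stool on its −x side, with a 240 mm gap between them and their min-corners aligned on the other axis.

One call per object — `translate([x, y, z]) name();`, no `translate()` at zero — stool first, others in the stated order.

stool();
translate([-1486, 0, 0]) bench();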